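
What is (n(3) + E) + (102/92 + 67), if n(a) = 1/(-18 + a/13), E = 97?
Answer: 1753847/10626 ≈ 165.05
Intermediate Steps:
n(a) = 1/(-18 + a/13) (n(a) = 1/(-18 + a*(1/13)) = 1/(-18 + a/13))
(n(3) + E) + (102/92 + 67) = (13/(-234 + 3) + 97) + (102/92 + 67) = (13/(-231) + 97) + (102*(1/92) + 67) = (13*(-1/231) + 97) + (51/46 + 67) = (-13/231 + 97) + 3133/46 = 22394/231 + 3133/46 = 1753847/10626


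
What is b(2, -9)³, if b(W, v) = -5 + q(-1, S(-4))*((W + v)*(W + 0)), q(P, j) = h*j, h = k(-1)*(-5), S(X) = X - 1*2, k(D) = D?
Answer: 71473375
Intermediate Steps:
S(X) = -2 + X (S(X) = X - 2 = -2 + X)
h = 5 (h = -1*(-5) = 5)
q(P, j) = 5*j
b(W, v) = -5 - 30*W*(W + v) (b(W, v) = -5 + (5*(-2 - 4))*((W + v)*(W + 0)) = -5 + (5*(-6))*((W + v)*W) = -5 - 30*W*(W + v))
b(2, -9)³ = (-5 - 30*2² - 30*2*(-9))³ = (-5 - 30*4 + 540)³ = (-5 - 120 + 540)³ = 415³ = 71473375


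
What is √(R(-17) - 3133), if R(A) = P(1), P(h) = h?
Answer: 6*I*√87 ≈ 55.964*I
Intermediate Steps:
R(A) = 1
√(R(-17) - 3133) = √(1 - 3133) = √(-3132) = 6*I*√87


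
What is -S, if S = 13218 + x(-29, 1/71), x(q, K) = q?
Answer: -13189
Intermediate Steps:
S = 13189 (S = 13218 - 29 = 13189)
-S = -1*13189 = -13189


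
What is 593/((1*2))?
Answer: 593/2 ≈ 296.50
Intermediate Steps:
593/((1*2)) = 593/2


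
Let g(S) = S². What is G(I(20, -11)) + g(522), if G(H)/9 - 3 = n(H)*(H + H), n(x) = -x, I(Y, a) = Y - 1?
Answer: 266013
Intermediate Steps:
I(Y, a) = -1 + Y
G(H) = 27 - 18*H² (G(H) = 27 + 9*((-H)*(H + H)) = 27 + 9*((-H)*(2*H)) = 27 + 9*(-2*H²) = 27 - 18*H²)
G(I(20, -11)) + g(522) = (27 - 18*(-1 + 20)²) + 522² = (27 - 18*19²) + 272484 = (27 - 18*361) + 272484 = (27 - 6498) + 272484 = -6471 + 272484 = 266013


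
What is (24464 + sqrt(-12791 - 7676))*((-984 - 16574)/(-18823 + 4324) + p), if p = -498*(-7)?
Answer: 1236926065408/14499 + 50561072*I*sqrt(20467)/14499 ≈ 8.5311e+7 + 4.9889e+5*I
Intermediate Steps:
p = 3486
(24464 + sqrt(-12791 - 7676))*((-984 - 16574)/(-18823 + 4324) + p) = (24464 + sqrt(-12791 - 7676))*((-984 - 16574)/(-18823 + 4324) + 3486) = (24464 + sqrt(-20467))*(-17558/(-14499) + 3486) = (24464 + I*sqrt(20467))*(-17558*(-1/14499) + 3486) = (24464 + I*sqrt(20467))*(17558/14499 + 3486) = (24464 + I*sqrt(20467))*(50561072/14499) = 1236926065408/14499 + 50561072*I*sqrt(20467)/14499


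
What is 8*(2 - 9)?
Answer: -56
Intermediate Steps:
8*(2 - 9) = 8*(-7) = -56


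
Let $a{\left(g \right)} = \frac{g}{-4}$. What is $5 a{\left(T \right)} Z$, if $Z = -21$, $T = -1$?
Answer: $- \frac{105}{4} \approx -26.25$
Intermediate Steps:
$a{\left(g \right)} = - \frac{g}{4}$ ($a{\left(g \right)} = g \left(- \frac{1}{4}\right) = - \frac{g}{4}$)
$5 a{\left(T \right)} Z = 5 \left(\left(- \frac{1}{4}\right) \left(-1\right)\right) \left(-21\right) = 5 \cdot \frac{1}{4} \left(-21\right) = \frac{5}{4} \left(-21\right) = - \frac{105}{4}$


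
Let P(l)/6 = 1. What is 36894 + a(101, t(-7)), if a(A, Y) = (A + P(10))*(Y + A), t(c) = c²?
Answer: 52944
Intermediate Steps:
P(l) = 6 (P(l) = 6*1 = 6)
a(A, Y) = (6 + A)*(A + Y) (a(A, Y) = (A + 6)*(Y + A) = (6 + A)*(A + Y))
36894 + a(101, t(-7)) = 36894 + (101² + 6*101 + 6*(-7)² + 101*(-7)²) = 36894 + (10201 + 606 + 6*49 + 101*49) = 36894 + (10201 + 606 + 294 + 4949) = 36894 + 16050 = 52944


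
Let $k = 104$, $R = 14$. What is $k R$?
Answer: $1456$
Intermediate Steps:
$k R = 104 \cdot 14 = 1456$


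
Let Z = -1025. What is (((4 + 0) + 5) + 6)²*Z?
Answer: -230625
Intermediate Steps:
(((4 + 0) + 5) + 6)²*Z = (((4 + 0) + 5) + 6)²*(-1025) = ((4 + 5) + 6)²*(-1025) = (9 + 6)²*(-1025) = 15²*(-1025) = 225*(-1025) = -230625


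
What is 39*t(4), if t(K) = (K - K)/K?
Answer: 0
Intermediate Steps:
t(K) = 0 (t(K) = 0/K = 0)
39*t(4) = 39*0 = 0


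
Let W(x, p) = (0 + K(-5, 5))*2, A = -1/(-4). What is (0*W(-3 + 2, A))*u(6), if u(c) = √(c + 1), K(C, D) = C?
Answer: 0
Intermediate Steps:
A = ¼ (A = -1*(-¼) = ¼ ≈ 0.25000)
W(x, p) = -10 (W(x, p) = (0 - 5)*2 = -5*2 = -10)
u(c) = √(1 + c)
(0*W(-3 + 2, A))*u(6) = (0*(-10))*√(1 + 6) = 0*√7 = 0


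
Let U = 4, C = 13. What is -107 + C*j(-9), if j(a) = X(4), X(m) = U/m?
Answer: -94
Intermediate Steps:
X(m) = 4/m
j(a) = 1 (j(a) = 4/4 = 4*(¼) = 1)
-107 + C*j(-9) = -107 + 13*1 = -107 + 13 = -94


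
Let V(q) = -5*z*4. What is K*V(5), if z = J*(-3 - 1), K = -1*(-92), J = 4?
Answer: 29440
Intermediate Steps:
K = 92
z = -16 (z = 4*(-3 - 1) = 4*(-4) = -16)
V(q) = 320 (V(q) = -5*(-16)*4 = 80*4 = 320)
K*V(5) = 92*320 = 29440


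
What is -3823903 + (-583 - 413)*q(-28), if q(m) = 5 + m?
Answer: -3800995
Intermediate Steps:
-3823903 + (-583 - 413)*q(-28) = -3823903 + (-583 - 413)*(5 - 28) = -3823903 - 996*(-23) = -3823903 + 22908 = -3800995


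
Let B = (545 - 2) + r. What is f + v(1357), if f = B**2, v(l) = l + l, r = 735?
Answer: 1635998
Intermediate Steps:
v(l) = 2*l
B = 1278 (B = (545 - 2) + 735 = 543 + 735 = 1278)
f = 1633284 (f = 1278**2 = 1633284)
f + v(1357) = 1633284 + 2*1357 = 1633284 + 2714 = 1635998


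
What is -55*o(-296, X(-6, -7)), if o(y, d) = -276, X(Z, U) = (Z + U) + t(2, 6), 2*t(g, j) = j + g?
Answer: 15180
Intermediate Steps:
t(g, j) = g/2 + j/2 (t(g, j) = (j + g)/2 = (g + j)/2 = g/2 + j/2)
X(Z, U) = 4 + U + Z (X(Z, U) = (Z + U) + ((½)*2 + (½)*6) = (U + Z) + (1 + 3) = (U + Z) + 4 = 4 + U + Z)
-55*o(-296, X(-6, -7)) = -55*(-276) = 15180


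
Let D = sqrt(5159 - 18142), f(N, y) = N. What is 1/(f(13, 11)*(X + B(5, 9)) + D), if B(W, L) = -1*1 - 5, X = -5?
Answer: -143/33432 - I*sqrt(12983)/33432 ≈ -0.0042773 - 0.0034082*I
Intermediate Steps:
D = I*sqrt(12983) (D = sqrt(-12983) = I*sqrt(12983) ≈ 113.94*I)
B(W, L) = -6 (B(W, L) = -1 - 5 = -6)
1/(f(13, 11)*(X + B(5, 9)) + D) = 1/(13*(-5 - 6) + I*sqrt(12983)) = 1/(13*(-11) + I*sqrt(12983)) = 1/(-143 + I*sqrt(12983))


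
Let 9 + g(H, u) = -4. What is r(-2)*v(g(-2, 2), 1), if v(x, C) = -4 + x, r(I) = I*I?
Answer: -68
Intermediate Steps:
r(I) = I²
g(H, u) = -13 (g(H, u) = -9 - 4 = -13)
r(-2)*v(g(-2, 2), 1) = (-2)²*(-4 - 13) = 4*(-17) = -68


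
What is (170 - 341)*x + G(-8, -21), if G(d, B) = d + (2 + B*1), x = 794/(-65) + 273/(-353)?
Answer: 50343102/22945 ≈ 2194.1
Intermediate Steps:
x = -298027/22945 (x = 794*(-1/65) + 273*(-1/353) = -794/65 - 273/353 = -298027/22945 ≈ -12.989)
G(d, B) = 2 + B + d (G(d, B) = d + (2 + B) = 2 + B + d)
(170 - 341)*x + G(-8, -21) = (170 - 341)*(-298027/22945) + (2 - 21 - 8) = -171*(-298027/22945) - 27 = 50962617/22945 - 27 = 50343102/22945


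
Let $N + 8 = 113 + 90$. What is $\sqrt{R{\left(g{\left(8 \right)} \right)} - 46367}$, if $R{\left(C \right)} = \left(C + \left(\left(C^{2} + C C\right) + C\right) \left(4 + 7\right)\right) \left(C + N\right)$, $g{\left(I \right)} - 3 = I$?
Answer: $\sqrt{529197} \approx 727.46$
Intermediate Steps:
$N = 195$ ($N = -8 + \left(113 + 90\right) = -8 + 203 = 195$)
$g{\left(I \right)} = 3 + I$
$R{\left(C \right)} = \left(195 + C\right) \left(12 C + 22 C^{2}\right)$ ($R{\left(C \right)} = \left(C + \left(\left(C^{2} + C C\right) + C\right) \left(4 + 7\right)\right) \left(C + 195\right) = \left(C + \left(\left(C^{2} + C^{2}\right) + C\right) 11\right) \left(195 + C\right) = \left(C + \left(2 C^{2} + C\right) 11\right) \left(195 + C\right) = \left(C + \left(C + 2 C^{2}\right) 11\right) \left(195 + C\right) = \left(C + \left(11 C + 22 C^{2}\right)\right) \left(195 + C\right) = \left(12 C + 22 C^{2}\right) \left(195 + C\right) = \left(195 + C\right) \left(12 C + 22 C^{2}\right)$)
$\sqrt{R{\left(g{\left(8 \right)} \right)} - 46367} = \sqrt{2 \left(3 + 8\right) \left(1170 + 11 \left(3 + 8\right)^{2} + 2151 \left(3 + 8\right)\right) - 46367} = \sqrt{2 \cdot 11 \left(1170 + 11 \cdot 11^{2} + 2151 \cdot 11\right) - 46367} = \sqrt{2 \cdot 11 \left(1170 + 11 \cdot 121 + 23661\right) - 46367} = \sqrt{2 \cdot 11 \left(1170 + 1331 + 23661\right) - 46367} = \sqrt{2 \cdot 11 \cdot 26162 - 46367} = \sqrt{575564 - 46367} = \sqrt{529197}$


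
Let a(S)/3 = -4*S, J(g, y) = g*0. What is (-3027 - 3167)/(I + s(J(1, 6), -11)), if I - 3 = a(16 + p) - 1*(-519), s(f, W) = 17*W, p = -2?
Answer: -6194/167 ≈ -37.090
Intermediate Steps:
J(g, y) = 0
a(S) = -12*S (a(S) = 3*(-4*S) = -12*S)
I = 354 (I = 3 + (-12*(16 - 2) - 1*(-519)) = 3 + (-12*14 + 519) = 3 + (-168 + 519) = 3 + 351 = 354)
(-3027 - 3167)/(I + s(J(1, 6), -11)) = (-3027 - 3167)/(354 + 17*(-11)) = -6194/(354 - 187) = -6194/167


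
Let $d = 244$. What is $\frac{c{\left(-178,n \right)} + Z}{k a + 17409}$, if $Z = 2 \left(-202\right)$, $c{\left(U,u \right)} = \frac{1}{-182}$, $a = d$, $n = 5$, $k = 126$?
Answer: $- \frac{73529}{8763846} \approx -0.00839$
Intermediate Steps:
$a = 244$
$c{\left(U,u \right)} = - \frac{1}{182}$
$Z = -404$
$\frac{c{\left(-178,n \right)} + Z}{k a + 17409} = \frac{- \frac{1}{182} - 404}{126 \cdot 244 + 17409} = - \frac{73529}{182 \left(30744 + 17409\right)} = - \frac{73529}{182 \cdot 48153} = \left(- \frac{73529}{182}\right) \frac{1}{48153} = - \frac{73529}{8763846}$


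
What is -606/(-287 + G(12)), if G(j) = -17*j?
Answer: 606/491 ≈ 1.2342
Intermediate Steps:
-606/(-287 + G(12)) = -606/(-287 - 17*12) = -606/(-287 - 204) = -606/(-491) = -606*(-1/491) = 606/491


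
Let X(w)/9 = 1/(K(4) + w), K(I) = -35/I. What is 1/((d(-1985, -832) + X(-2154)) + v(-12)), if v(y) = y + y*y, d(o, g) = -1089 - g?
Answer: -8651/1081411 ≈ -0.0079997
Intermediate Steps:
X(w) = 9/(-35/4 + w)
v(y) = y + y**2
1/((d(-1985, -832) + X(-2154)) + v(-12)) = 1/(((-1089 - 1*(-832)) + 36/(-35 + 4*(-2154))) - 12*(1 - 12)) = 1/(((-1089 + 832) + 36/(-35 - 8616)) - 12*(-11)) = 1/((-257 + 36/(-8651)) + 132) = 1/((-257 + 36*(-1/8651)) + 132) = 1/((-257 - 36/8651) + 132) = 1/(-2223343/8651 + 132) = 1/(-1081411/8651) = -8651/1081411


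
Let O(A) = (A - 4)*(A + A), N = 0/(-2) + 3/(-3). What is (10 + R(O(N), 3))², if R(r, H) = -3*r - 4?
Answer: 576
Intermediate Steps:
N = -1 (N = 0*(-½) + 3*(-⅓) = 0 - 1 = -1)
O(A) = 2*A*(-4 + A) (O(A) = (-4 + A)*(2*A) = 2*A*(-4 + A))
R(r, H) = -4 - 3*r
(10 + R(O(N), 3))² = (10 + (-4 - 6*(-1)*(-4 - 1)))² = (10 + (-4 - 6*(-1)*(-5)))² = (10 + (-4 - 3*10))² = (10 + (-4 - 30))² = (10 - 34)² = (-24)² = 576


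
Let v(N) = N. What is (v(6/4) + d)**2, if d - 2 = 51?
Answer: 11881/4 ≈ 2970.3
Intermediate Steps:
d = 53 (d = 2 + 51 = 53)
(v(6/4) + d)**2 = (6/4 + 53)**2 = (6*(1/4) + 53)**2 = (3/2 + 53)**2 = (109/2)**2 = 11881/4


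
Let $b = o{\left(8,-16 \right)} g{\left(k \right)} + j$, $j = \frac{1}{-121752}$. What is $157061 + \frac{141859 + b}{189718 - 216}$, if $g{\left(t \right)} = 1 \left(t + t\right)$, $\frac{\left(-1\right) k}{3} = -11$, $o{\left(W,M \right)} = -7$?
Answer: $\frac{3623767480593287}{23072247504} \approx 1.5706 \cdot 10^{5}$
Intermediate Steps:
$k = 33$ ($k = \left(-3\right) \left(-11\right) = 33$)
$j = - \frac{1}{121752} \approx -8.2134 \cdot 10^{-6}$
$g{\left(t \right)} = 2 t$ ($g{\left(t \right)} = 1 \cdot 2 t = 2 t$)
$b = - \frac{56249425}{121752}$ ($b = - 7 \cdot 2 \cdot 33 - \frac{1}{121752} = \left(-7\right) 66 - \frac{1}{121752} = -462 - \frac{1}{121752} = - \frac{56249425}{121752} \approx -462.0$)
$157061 + \frac{141859 + b}{189718 - 216} = 157061 + \frac{141859 - \frac{56249425}{121752}}{189718 - 216} = 157061 + \frac{17215367543}{121752 \cdot 189502} = 157061 + \frac{17215367543}{121752} \cdot \frac{1}{189502} = 157061 + \frac{17215367543}{23072247504} = \frac{3623767480593287}{23072247504}$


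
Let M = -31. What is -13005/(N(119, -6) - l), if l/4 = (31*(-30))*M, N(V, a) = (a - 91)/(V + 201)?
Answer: 4161600/36902497 ≈ 0.11277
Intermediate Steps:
N(V, a) = (-91 + a)/(201 + V)
l = 115320 (l = 4*((31*(-30))*(-31)) = 4*(-930*(-31)) = 4*28830 = 115320)
-13005/(N(119, -6) - l) = -13005/((-91 - 6)/(201 + 119) - 1*115320) = -13005/(-97/320 - 115320) = -13005/(-36902497/320) = -13005*(-320/36902497) = 4161600/36902497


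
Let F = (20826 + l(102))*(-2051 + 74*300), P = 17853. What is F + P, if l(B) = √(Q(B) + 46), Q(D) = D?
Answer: 419640927 + 40298*√37 ≈ 4.1989e+8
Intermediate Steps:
l(B) = √(46 + B) (l(B) = √(B + 46) = √(46 + B))
F = 419623074 + 40298*√37 (F = (20826 + √(46 + 102))*(-2051 + 74*300) = (20826 + √148)*(-2051 + 22200) = (20826 + 2*√37)*20149 = 419623074 + 40298*√37 ≈ 4.1987e+8)
F + P = (419623074 + 40298*√37) + 17853 = 419640927 + 40298*√37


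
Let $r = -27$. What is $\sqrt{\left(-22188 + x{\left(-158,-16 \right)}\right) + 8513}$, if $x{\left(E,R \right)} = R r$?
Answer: $i \sqrt{13243} \approx 115.08 i$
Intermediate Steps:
$x{\left(E,R \right)} = - 27 R$ ($x{\left(E,R \right)} = R \left(-27\right) = - 27 R$)
$\sqrt{\left(-22188 + x{\left(-158,-16 \right)}\right) + 8513} = \sqrt{\left(-22188 - -432\right) + 8513} = \sqrt{\left(-22188 + 432\right) + 8513} = \sqrt{-21756 + 8513} = \sqrt{-13243} = i \sqrt{13243}$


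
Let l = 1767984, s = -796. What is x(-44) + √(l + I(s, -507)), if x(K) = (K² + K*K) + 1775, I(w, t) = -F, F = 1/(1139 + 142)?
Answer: 5647 + √2901192791343/1281 ≈ 6976.7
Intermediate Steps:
F = 1/1281 ≈ 0.00078064
I(w, t) = -1/1281 (I(w, t) = -1*1/1281 = -1/1281)
x(K) = 1775 + 2*K² (x(K) = (K² + K²) + 1775 = 2*K² + 1775 = 1775 + 2*K²)
x(-44) + √(l + I(s, -507)) = (1775 + 2*(-44)²) + √(1767984 - 1/1281) = (1775 + 2*1936) + √(2264787503/1281) = (1775 + 3872) + √2901192791343/1281 = 5647 + √2901192791343/1281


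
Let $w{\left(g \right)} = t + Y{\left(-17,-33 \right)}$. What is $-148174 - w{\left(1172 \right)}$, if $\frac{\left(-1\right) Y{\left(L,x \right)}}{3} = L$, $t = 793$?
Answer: $-149018$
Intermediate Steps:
$Y{\left(L,x \right)} = - 3 L$
$w{\left(g \right)} = 844$ ($w{\left(g \right)} = 793 - -51 = 793 + 51 = 844$)
$-148174 - w{\left(1172 \right)} = -148174 - 844 = -149018$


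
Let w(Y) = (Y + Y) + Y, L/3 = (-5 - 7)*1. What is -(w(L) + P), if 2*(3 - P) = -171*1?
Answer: 39/2 ≈ 19.500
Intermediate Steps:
L = -36 (L = 3*((-5 - 7)*1) = 3*(-12*1) = 3*(-12) = -36)
P = 177/2 (P = 3 - (-171)/2 = 3 - ½*(-171) = 3 + 171/2 = 177/2 ≈ 88.500)
w(Y) = 3*Y (w(Y) = 2*Y + Y = 3*Y)
-(w(L) + P) = -(3*(-36) + 177/2) = -(-108 + 177/2) = -1*(-39/2) = 39/2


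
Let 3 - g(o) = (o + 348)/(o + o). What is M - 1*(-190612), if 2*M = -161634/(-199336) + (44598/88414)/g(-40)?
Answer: 230116942886365831/1207250377624 ≈ 1.9061e+5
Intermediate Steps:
g(o) = 3 - (348 + o)/(2*o) (g(o) = 3 - (o + 348)/(o + o) = 3 - (348 + o)/(2*o))
M = 533906699943/1207250377624 (M = (-161634/(-199336) + (44598/88414)/(5/2 - 174/(-40)))/2 = (-161634*(-1/199336) + (44598*(1/88414))/(5/2 - 174*(-1/40)))/2 = (80817/99668 + 22299/(44207*(5/2 + 87/20)))/2 = (80817/99668 + 22299/(44207*(137/20)))/2 = (80817/99668 + (22299/44207)*(20/137))/2 = (80817/99668 + 445980/6056359)/2 = (½)*(533906699943/603625188812) = 533906699943/1207250377624 ≈ 0.44225)
M - 1*(-190612) = 533906699943/1207250377624 - 1*(-190612) = 533906699943/1207250377624 + 190612 = 230116942886365831/1207250377624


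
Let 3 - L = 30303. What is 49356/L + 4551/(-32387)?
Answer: -144699006/81777175 ≈ -1.7694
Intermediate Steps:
L = -30300 (L = 3 - 1*30303 = 3 - 30303 = -30300)
49356/L + 4551/(-32387) = 49356/(-30300) + 4551/(-32387) = 49356*(-1/30300) + 4551*(-1/32387) = -4113/2525 - 4551/32387 = -144699006/81777175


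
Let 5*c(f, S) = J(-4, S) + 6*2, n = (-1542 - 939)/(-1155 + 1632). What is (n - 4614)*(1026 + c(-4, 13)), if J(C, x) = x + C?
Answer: -1261055801/265 ≈ -4.7587e+6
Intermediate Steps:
J(C, x) = C + x
n = -827/159 (n = -2481/477 = -2481*1/477 = -827/159 ≈ -5.2013)
c(f, S) = 8/5 + S/5 (c(f, S) = ((-4 + S) + 6*2)/5 = ((-4 + S) + 12)/5 = (8 + S)/5 = 8/5 + S/5)
(n - 4614)*(1026 + c(-4, 13)) = (-827/159 - 4614)*(1026 + (8/5 + (1/5)*13)) = -734453*(1026 + (8/5 + 13/5))/159 = -734453*(1026 + 21/5)/159 = -734453/159*5151/5 = -1261055801/265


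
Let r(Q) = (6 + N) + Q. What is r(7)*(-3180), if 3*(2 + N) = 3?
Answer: -38160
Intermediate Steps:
N = -1 (N = -2 + (⅓)*3 = -2 + 1 = -1)
r(Q) = 5 + Q (r(Q) = (6 - 1) + Q = 5 + Q)
r(7)*(-3180) = (5 + 7)*(-3180) = 12*(-3180) = -38160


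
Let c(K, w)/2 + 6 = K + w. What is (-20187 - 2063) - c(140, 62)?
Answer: -22642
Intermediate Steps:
c(K, w) = -12 + 2*K + 2*w (c(K, w) = -12 + 2*(K + w) = -12 + (2*K + 2*w) = -12 + 2*K + 2*w)
(-20187 - 2063) - c(140, 62) = (-20187 - 2063) - (-12 + 2*140 + 2*62) = -22250 - (-12 + 280 + 124) = -22250 - 1*392 = -22250 - 392 = -22642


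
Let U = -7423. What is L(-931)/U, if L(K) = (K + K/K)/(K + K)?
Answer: -465/6910813 ≈ -6.7286e-5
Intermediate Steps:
L(K) = (1 + K)/(2*K) (L(K) = (K + 1)/((2*K)) = (1 + K)*(1/(2*K)) = (1 + K)/(2*K))
L(-931)/U = ((½)*(1 - 931)/(-931))/(-7423) = ((½)*(-1/931)*(-930))*(-1/7423) = (465/931)*(-1/7423) = -465/6910813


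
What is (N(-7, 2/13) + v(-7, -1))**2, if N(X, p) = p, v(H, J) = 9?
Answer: 14161/169 ≈ 83.793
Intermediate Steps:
(N(-7, 2/13) + v(-7, -1))**2 = (2/13 + 9)**2 = (119/13)**2 = 14161/169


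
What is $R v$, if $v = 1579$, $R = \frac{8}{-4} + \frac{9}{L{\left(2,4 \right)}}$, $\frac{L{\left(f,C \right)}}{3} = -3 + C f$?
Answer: $- \frac{11053}{5} \approx -2210.6$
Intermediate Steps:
$L{\left(f,C \right)} = -9 + 3 C f$ ($L{\left(f,C \right)} = 3 \left(-3 + C f\right) = -9 + 3 C f$)
$R = - \frac{7}{5}$ ($R = \frac{8}{-4} + \frac{9}{-9 + 3 \cdot 4 \cdot 2} = 8 \left(- \frac{1}{4}\right) + \frac{9}{-9 + 24} = -2 + \frac{9}{15} = -2 + 9 \cdot \frac{1}{15} = -2 + \frac{3}{5} = - \frac{7}{5} \approx -1.4$)
$R v = \left(- \frac{7}{5}\right) 1579 = - \frac{11053}{5}$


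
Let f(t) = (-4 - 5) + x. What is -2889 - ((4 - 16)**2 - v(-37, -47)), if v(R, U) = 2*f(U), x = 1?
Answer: -3049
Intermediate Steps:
f(t) = -8 (f(t) = (-4 - 5) + 1 = -9 + 1 = -8)
v(R, U) = -16 (v(R, U) = 2*(-8) = -16)
-2889 - ((4 - 16)**2 - v(-37, -47)) = -2889 - ((4 - 16)**2 - 1*(-16)) = -2889 - ((-12)**2 + 16) = -2889 - (144 + 16) = -2889 - 1*160 = -2889 - 160 = -3049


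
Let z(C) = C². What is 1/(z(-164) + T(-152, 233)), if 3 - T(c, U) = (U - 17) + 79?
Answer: 1/26604 ≈ 3.7588e-5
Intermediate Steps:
T(c, U) = -59 - U (T(c, U) = 3 - ((U - 17) + 79) = 3 - ((-17 + U) + 79) = 3 - (62 + U) = 3 + (-62 - U) = -59 - U)
1/(z(-164) + T(-152, 233)) = 1/((-164)² + (-59 - 1*233)) = 1/(26896 + (-59 - 233)) = 1/(26896 - 292) = 1/26604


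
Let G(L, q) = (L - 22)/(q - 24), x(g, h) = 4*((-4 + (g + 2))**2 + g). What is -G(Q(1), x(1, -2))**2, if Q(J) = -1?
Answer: -529/256 ≈ -2.0664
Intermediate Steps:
x(g, h) = 4*g + 4*(-2 + g)**2 (x(g, h) = 4*((-4 + (2 + g))**2 + g) = 4*((-2 + g)**2 + g) = 4*(g + (-2 + g)**2) = 4*g + 4*(-2 + g)**2)
G(L, q) = (-22 + L)/(-24 + q)
-G(Q(1), x(1, -2))**2 = -((-22 - 1)/(-24 + (4*1 + 4*(-2 + 1)**2)))**2 = -(-23/(-24 + (4 + 4*(-1)**2)))**2 = -(-23/(-24 + (4 + 4*1)))**2 = -(-23/(-24 + (4 + 4)))**2 = -(-23/(-24 + 8))**2 = -(-23/(-16))**2 = -(-1/16*(-23))**2 = -(23/16)**2 = -1*529/256 = -529/256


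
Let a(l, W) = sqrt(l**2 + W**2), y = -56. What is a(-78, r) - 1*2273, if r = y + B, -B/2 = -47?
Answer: -2273 + 2*sqrt(1882) ≈ -2186.2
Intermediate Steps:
B = 94 (B = -2*(-47) = 94)
r = 38 (r = -56 + 94 = 38)
a(l, W) = sqrt(W**2 + l**2)
a(-78, r) - 1*2273 = sqrt(38**2 + (-78)**2) - 1*2273 = sqrt(1444 + 6084) - 2273 = sqrt(7528) - 2273 = 2*sqrt(1882) - 2273 = -2273 + 2*sqrt(1882)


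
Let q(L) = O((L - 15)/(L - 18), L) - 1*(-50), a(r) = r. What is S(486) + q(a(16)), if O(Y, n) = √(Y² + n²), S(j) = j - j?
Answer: 50 + 5*√41/2 ≈ 66.008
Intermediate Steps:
S(j) = 0
q(L) = 50 + √(L² + (-15 + L)²/(-18 + L)²) (q(L) = √(((L - 15)/(L - 18))² + L²) - 1*(-50) = √(((-15 + L)/(-18 + L))² + L²) + 50 = √((-15 + L)²/(-18 + L)² + L²) + 50 = √(L² + (-15 + L)²/(-18 + L)²) + 50 = 50 + √(L² + (-15 + L)²/(-18 + L)²))
S(486) + q(a(16)) = 0 + (50 + √(16² + (-15 + 16)²/(-18 + 16)²)) = 0 + (50 + √(256 + 1²/(-2)²)) = 0 + (50 + √(256 + (¼)*1)) = 0 + (50 + √(256 + ¼)) = 0 + (50 + √(1025/4)) = 0 + (50 + 5*√41/2) = 50 + 5*√41/2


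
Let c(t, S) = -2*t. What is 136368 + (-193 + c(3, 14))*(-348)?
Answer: 205620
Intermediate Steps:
136368 + (-193 + c(3, 14))*(-348) = 136368 + (-193 - 2*3)*(-348) = 136368 + (-193 - 6)*(-348) = 136368 - 199*(-348) = 136368 + 69252 = 205620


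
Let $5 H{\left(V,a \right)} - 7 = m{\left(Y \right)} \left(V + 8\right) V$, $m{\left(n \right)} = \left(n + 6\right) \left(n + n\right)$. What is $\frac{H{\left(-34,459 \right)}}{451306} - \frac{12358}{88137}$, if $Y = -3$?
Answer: $- \frac{5857603345}{39776756922} \approx -0.14726$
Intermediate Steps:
$m{\left(n \right)} = 2 n \left(6 + n\right)$ ($m{\left(n \right)} = \left(6 + n\right) 2 n = 2 n \left(6 + n\right)$)
$H{\left(V,a \right)} = \frac{7}{5} + \frac{V \left(-144 - 18 V\right)}{5}$ ($H{\left(V,a \right)} = \frac{7}{5} + \frac{2 \left(-3\right) \left(6 - 3\right) \left(V + 8\right) V}{5} = \frac{7}{5} + \frac{2 \left(-3\right) 3 \left(8 + V\right) V}{5} = \frac{7}{5} + \frac{- 18 \left(8 + V\right) V}{5} = \frac{7}{5} + \frac{\left(-144 - 18 V\right) V}{5} = \frac{7}{5} + \frac{V \left(-144 - 18 V\right)}{5}$)
$\frac{H{\left(-34,459 \right)}}{451306} - \frac{12358}{88137} = \frac{\frac{7}{5} - - \frac{4896}{5} - \frac{18 \left(-34\right)^{2}}{5}}{451306} - \frac{12358}{88137} = \left(\frac{7}{5} + \frac{4896}{5} - \frac{20808}{5}\right) \frac{1}{451306} - \frac{12358}{88137} = \left(-3181\right) \frac{1}{451306} - \frac{12358}{88137} = - \frac{3181}{451306} - \frac{12358}{88137} = - \frac{5857603345}{39776756922}$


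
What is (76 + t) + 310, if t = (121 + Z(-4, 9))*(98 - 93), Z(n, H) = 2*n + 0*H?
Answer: 951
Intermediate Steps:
Z(n, H) = 2*n (Z(n, H) = 2*n + 0 = 2*n)
t = 565 (t = (121 + 2*(-4))*(98 - 93) = (121 - 8)*5 = 113*5 = 565)
(76 + t) + 310 = (76 + 565) + 310 = 641 + 310 = 951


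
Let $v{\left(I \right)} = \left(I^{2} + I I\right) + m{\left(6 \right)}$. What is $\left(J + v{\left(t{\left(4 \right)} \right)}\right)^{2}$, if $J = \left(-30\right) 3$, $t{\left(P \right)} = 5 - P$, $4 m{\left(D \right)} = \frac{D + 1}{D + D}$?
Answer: $\frac{17783089}{2304} \approx 7718.4$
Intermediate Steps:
$m{\left(D \right)} = \frac{1 + D}{8 D}$ ($m{\left(D \right)} = \frac{\left(D + 1\right) \frac{1}{D + D}}{4} = \frac{\left(1 + D\right) \frac{1}{2 D}}{4} = \frac{\frac{1}{2} \frac{1}{D} \left(1 + D\right)}{4} = \frac{1 + D}{8 D}$)
$v{\left(I \right)} = \frac{7}{48} + 2 I^{2}$ ($v{\left(I \right)} = \left(I^{2} + I I\right) + \frac{1 + 6}{8 \cdot 6} = \left(I^{2} + I^{2}\right) + \frac{1}{8} \cdot \frac{1}{6} \cdot 7 = 2 I^{2} + \frac{7}{48} = \frac{7}{48} + 2 I^{2}$)
$J = -90$
$\left(J + v{\left(t{\left(4 \right)} \right)}\right)^{2} = \left(-90 + \left(\frac{7}{48} + 2 \left(5 - 4\right)^{2}\right)\right)^{2} = \left(-90 + \left(\frac{7}{48} + 2 \cdot 1^{2}\right)\right)^{2} = \left(-90 + \left(\frac{7}{48} + 2 \cdot 1\right)\right)^{2} = \left(-90 + \left(\frac{7}{48} + 2\right)\right)^{2} = \left(-90 + \frac{103}{48}\right)^{2} = \left(- \frac{4217}{48}\right)^{2} = \frac{17783089}{2304}$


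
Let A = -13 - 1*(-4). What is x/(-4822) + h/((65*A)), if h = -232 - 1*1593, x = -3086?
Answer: 1060546/282087 ≈ 3.7596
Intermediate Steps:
A = -9 (A = -13 + 4 = -9)
h = -1825 (h = -232 - 1593 = -1825)
x/(-4822) + h/((65*A)) = -3086/(-4822) - 1825/(65*(-9)) = -3086*(-1/4822) - 1825/(-585) = 1543/2411 - 1825*(-1/585) = 1543/2411 + 365/117 = 1060546/282087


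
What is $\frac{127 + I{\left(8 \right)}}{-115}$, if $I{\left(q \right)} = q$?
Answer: $- \frac{27}{23} \approx -1.1739$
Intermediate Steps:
$\frac{127 + I{\left(8 \right)}}{-115} = \frac{127 + 8}{-115} = 135 \left(- \frac{1}{115}\right) = - \frac{27}{23}$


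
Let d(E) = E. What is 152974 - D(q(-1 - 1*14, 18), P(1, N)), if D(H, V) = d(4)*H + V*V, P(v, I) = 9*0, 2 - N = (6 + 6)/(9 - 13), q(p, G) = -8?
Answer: 153006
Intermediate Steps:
N = 5 (N = 2 - (6 + 6)/(9 - 13) = 2 - 12/(-4) = 2 - 12*(-1)/4 = 2 - 1*(-3) = 2 + 3 = 5)
P(v, I) = 0
D(H, V) = V² + 4*H (D(H, V) = 4*H + V*V = 4*H + V² = V² + 4*H)
152974 - D(q(-1 - 1*14, 18), P(1, N)) = 152974 - (0² + 4*(-8)) = 152974 - (0 - 32) = 152974 - 1*(-32) = 152974 + 32 = 153006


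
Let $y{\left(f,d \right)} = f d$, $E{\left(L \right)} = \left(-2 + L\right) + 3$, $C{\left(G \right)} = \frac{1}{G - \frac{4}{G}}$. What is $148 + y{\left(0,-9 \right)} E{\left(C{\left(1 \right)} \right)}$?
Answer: $148$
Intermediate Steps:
$E{\left(L \right)} = 1 + L$
$y{\left(f,d \right)} = d f$
$148 + y{\left(0,-9 \right)} E{\left(C{\left(1 \right)} \right)} = 148 + \left(-9\right) 0 \left(1 + 1 \frac{1}{-4 + 1^{2}}\right) = 148 + 0 \left(1 + 1 \frac{1}{-4 + 1}\right) = 148 + 0 \left(1 + 1 \frac{1}{-3}\right) = 148 + 0 \left(1 + 1 \left(- \frac{1}{3}\right)\right) = 148 + 0 \left(1 - \frac{1}{3}\right) = 148 + 0 \cdot \frac{2}{3} = 148 + 0 = 148$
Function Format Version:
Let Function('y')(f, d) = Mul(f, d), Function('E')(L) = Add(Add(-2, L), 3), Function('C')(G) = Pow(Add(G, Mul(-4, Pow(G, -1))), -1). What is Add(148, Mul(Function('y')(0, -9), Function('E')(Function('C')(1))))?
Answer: 148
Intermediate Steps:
Function('E')(L) = Add(1, L)
Function('y')(f, d) = Mul(d, f)
Add(148, Mul(Function('y')(0, -9), Function('E')(Function('C')(1)))) = Add(148, Mul(Mul(-9, 0), Add(1, Mul(1, Pow(Add(-4, Pow(1, 2)), -1))))) = Add(148, Mul(0, Add(1, Mul(1, Pow(Add(-4, 1), -1))))) = Add(148, Mul(0, Add(1, Mul(1, Pow(-3, -1))))) = Add(148, Mul(0, Add(1, Mul(1, Rational(-1, 3))))) = Add(148, Mul(0, Add(1, Rational(-1, 3)))) = Add(148, Mul(0, Rational(2, 3))) = Add(148, 0) = 148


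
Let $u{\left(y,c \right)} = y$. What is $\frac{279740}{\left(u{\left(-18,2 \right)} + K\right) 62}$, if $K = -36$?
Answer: $- \frac{69935}{837} \approx -83.554$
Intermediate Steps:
$\frac{279740}{\left(u{\left(-18,2 \right)} + K\right) 62} = \frac{279740}{\left(-18 - 36\right) 62} = \frac{279740}{\left(-54\right) 62} = \frac{279740}{-3348} = 279740 \left(- \frac{1}{3348}\right) = - \frac{69935}{837}$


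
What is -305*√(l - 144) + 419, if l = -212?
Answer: 419 - 610*I*√89 ≈ 419.0 - 5754.7*I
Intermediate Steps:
-305*√(l - 144) + 419 = -305*√(-212 - 144) + 419 = -610*I*√89 + 419 = 419 - 610*I*√89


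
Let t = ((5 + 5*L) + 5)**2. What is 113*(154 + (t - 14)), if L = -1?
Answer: 18645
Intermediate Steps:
t = 25 (t = ((5 + 5*(-1)) + 5)**2 = ((5 - 5) + 5)**2 = (0 + 5)**2 = 5**2 = 25)
113*(154 + (t - 14)) = 113*(154 + (25 - 14)) = 113*(154 + 11) = 113*165 = 18645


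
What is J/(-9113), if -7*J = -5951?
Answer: -5951/63791 ≈ -0.093289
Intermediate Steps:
J = 5951/7 (J = -⅐*(-5951) = 5951/7 ≈ 850.14)
J/(-9113) = (5951/7)/(-9113) = (5951/7)*(-1/9113) = -5951/63791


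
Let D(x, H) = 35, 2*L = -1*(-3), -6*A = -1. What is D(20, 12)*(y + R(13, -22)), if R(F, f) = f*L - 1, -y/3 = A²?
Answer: -14315/12 ≈ -1192.9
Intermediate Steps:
A = ⅙ (A = -⅙*(-1) = ⅙ ≈ 0.16667)
L = 3/2 (L = (-1*(-3))/2 = (½)*3 = 3/2 ≈ 1.5000)
y = -1/12 (y = -3*(⅙)² = -3*1/36 = -1/12 ≈ -0.083333)
R(F, f) = -1 + 3*f/2 (R(F, f) = f*(3/2) - 1 = 3*f/2 - 1 = -1 + 3*f/2)
D(20, 12)*(y + R(13, -22)) = 35*(-1/12 + (-1 + (3/2)*(-22))) = 35*(-1/12 + (-1 - 33)) = 35*(-1/12 - 34) = 35*(-409/12) = -14315/12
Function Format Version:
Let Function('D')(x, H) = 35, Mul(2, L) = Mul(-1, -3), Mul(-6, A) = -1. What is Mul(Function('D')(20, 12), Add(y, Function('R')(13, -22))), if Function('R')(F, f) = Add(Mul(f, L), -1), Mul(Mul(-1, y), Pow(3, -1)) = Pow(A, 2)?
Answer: Rational(-14315, 12) ≈ -1192.9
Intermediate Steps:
A = Rational(1, 6) (A = Mul(Rational(-1, 6), -1) = Rational(1, 6) ≈ 0.16667)
L = Rational(3, 2) (L = Mul(Rational(1, 2), Mul(-1, -3)) = Mul(Rational(1, 2), 3) = Rational(3, 2) ≈ 1.5000)
y = Rational(-1, 12) (y = Mul(-3, Pow(Rational(1, 6), 2)) = Mul(-3, Rational(1, 36)) = Rational(-1, 12) ≈ -0.083333)
Function('R')(F, f) = Add(-1, Mul(Rational(3, 2), f)) (Function('R')(F, f) = Add(Mul(f, Rational(3, 2)), -1) = Add(Mul(Rational(3, 2), f), -1) = Add(-1, Mul(Rational(3, 2), f)))
Mul(Function('D')(20, 12), Add(y, Function('R')(13, -22))) = Mul(35, Add(Rational(-1, 12), Add(-1, Mul(Rational(3, 2), -22)))) = Mul(35, Add(Rational(-1, 12), Add(-1, -33))) = Mul(35, Add(Rational(-1, 12), -34)) = Mul(35, Rational(-409, 12)) = Rational(-14315, 12)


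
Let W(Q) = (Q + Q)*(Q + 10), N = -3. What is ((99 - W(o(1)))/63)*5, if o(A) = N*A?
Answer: 235/21 ≈ 11.190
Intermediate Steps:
o(A) = -3*A
W(Q) = 2*Q*(10 + Q) (W(Q) = (2*Q)*(10 + Q) = 2*Q*(10 + Q))
((99 - W(o(1)))/63)*5 = ((99 - 2*(-3*1)*(10 - 3*1))/63)*5 = ((99 - 2*(-3)*(10 - 3))*(1/63))*5 = ((99 - 2*(-3)*7)*(1/63))*5 = ((99 - 1*(-42))*(1/63))*5 = ((99 + 42)*(1/63))*5 = (141*(1/63))*5 = (47/21)*5 = 235/21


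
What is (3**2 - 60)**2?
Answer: 2601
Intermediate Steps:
(3**2 - 60)**2 = (9 - 60)**2 = (-51)**2 = 2601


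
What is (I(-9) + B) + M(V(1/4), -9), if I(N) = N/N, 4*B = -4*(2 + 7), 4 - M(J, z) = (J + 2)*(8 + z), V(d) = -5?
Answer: -7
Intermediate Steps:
M(J, z) = 4 - (2 + J)*(8 + z) (M(J, z) = 4 - (J + 2)*(8 + z) = 4 - (2 + J)*(8 + z))
B = -9 (B = (-4*(2 + 7))/4 = (-4*9)/4 = (¼)*(-36) = -9)
I(N) = 1
(I(-9) + B) + M(V(1/4), -9) = (1 - 9) + (-12 - 8*(-5) - 2*(-9) - 1*(-5)*(-9)) = -8 + (-12 + 40 + 18 - 45) = -8 + 1 = -7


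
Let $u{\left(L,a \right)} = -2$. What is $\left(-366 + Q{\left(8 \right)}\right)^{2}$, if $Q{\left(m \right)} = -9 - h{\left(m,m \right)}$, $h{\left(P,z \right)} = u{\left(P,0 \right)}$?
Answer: $139129$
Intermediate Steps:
$h{\left(P,z \right)} = -2$
$Q{\left(m \right)} = -7$ ($Q{\left(m \right)} = -9 - -2 = -9 + 2 = -7$)
$\left(-366 + Q{\left(8 \right)}\right)^{2} = \left(-366 - 7\right)^{2} = \left(-373\right)^{2} = 139129$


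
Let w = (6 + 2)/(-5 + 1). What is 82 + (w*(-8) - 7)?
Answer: 91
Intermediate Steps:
w = -2 (w = 8/(-4) = 8*(-¼) = -2)
82 + (w*(-8) - 7) = 82 + (-2*(-8) - 7) = 82 + (16 - 7) = 82 + 9 = 91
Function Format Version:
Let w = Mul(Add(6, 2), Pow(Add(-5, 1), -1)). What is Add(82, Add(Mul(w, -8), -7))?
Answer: 91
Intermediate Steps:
w = -2 (w = Mul(8, Pow(-4, -1)) = Mul(8, Rational(-1, 4)) = -2)
Add(82, Add(Mul(w, -8), -7)) = Add(82, Add(Mul(-2, -8), -7)) = Add(82, Add(16, -7)) = Add(82, 9) = 91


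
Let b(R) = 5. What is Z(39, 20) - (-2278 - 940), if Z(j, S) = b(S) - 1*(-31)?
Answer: 3254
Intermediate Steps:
Z(j, S) = 36 (Z(j, S) = 5 - 1*(-31) = 5 + 31 = 36)
Z(39, 20) - (-2278 - 940) = 36 - (-2278 - 940) = 36 - 1*(-3218) = 36 + 3218 = 3254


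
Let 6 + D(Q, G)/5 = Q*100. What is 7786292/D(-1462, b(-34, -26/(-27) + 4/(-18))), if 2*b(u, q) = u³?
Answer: -3893146/365515 ≈ -10.651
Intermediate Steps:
b(u, q) = u³/2
D(Q, G) = -30 + 500*Q (D(Q, G) = -30 + 5*(Q*100) = -30 + 5*(100*Q) = -30 + 500*Q)
7786292/D(-1462, b(-34, -26/(-27) + 4/(-18))) = 7786292/(-30 + 500*(-1462)) = 7786292/(-30 - 731000) = 7786292/(-731030) = 7786292*(-1/731030) = -3893146/365515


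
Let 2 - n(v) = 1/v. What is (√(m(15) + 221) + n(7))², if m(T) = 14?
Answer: 11684/49 + 26*√235/7 ≈ 295.39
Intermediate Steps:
n(v) = 2 - 1/v
(√(m(15) + 221) + n(7))² = (√(14 + 221) + (2 - 1/7))² = (√235 + (2 - 1*⅐))² = (√235 + (2 - ⅐))² = (√235 + 13/7)² = (13/7 + √235)²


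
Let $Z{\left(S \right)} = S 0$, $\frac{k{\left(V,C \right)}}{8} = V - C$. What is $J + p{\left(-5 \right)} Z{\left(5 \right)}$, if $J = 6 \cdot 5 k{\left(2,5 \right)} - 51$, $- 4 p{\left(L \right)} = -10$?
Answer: $-771$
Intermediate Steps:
$k{\left(V,C \right)} = - 8 C + 8 V$ ($k{\left(V,C \right)} = 8 \left(V - C\right) = - 8 C + 8 V$)
$p{\left(L \right)} = \frac{5}{2}$ ($p{\left(L \right)} = \left(- \frac{1}{4}\right) \left(-10\right) = \frac{5}{2}$)
$Z{\left(S \right)} = 0$
$J = -771$ ($J = 6 \cdot 5 \left(\left(-8\right) 5 + 8 \cdot 2\right) - 51 = 30 \left(-40 + 16\right) - 51 = 30 \left(-24\right) - 51 = -720 - 51 = -771$)
$J + p{\left(-5 \right)} Z{\left(5 \right)} = -771 + \frac{5}{2} \cdot 0 = -771 + 0 = -771$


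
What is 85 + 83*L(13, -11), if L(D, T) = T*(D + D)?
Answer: -23653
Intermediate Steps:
L(D, T) = 2*D*T (L(D, T) = T*(2*D) = 2*D*T)
85 + 83*L(13, -11) = 85 + 83*(2*13*(-11)) = 85 + 83*(-286) = 85 - 23738 = -23653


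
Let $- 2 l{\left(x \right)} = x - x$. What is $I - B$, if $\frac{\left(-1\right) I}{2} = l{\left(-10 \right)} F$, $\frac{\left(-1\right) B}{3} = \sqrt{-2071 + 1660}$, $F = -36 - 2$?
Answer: $3 i \sqrt{411} \approx 60.819 i$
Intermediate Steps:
$l{\left(x \right)} = 0$ ($l{\left(x \right)} = - \frac{x - x}{2} = \left(- \frac{1}{2}\right) 0 = 0$)
$F = -38$
$B = - 3 i \sqrt{411}$ ($B = - 3 \sqrt{-2071 + 1660} = - 3 \sqrt{-411} = - 3 i \sqrt{411} \approx - 60.819 i$)
$I = 0$ ($I = - 2 \cdot 0 \left(-38\right) = \left(-2\right) 0 = 0$)
$I - B = 0 - - 3 i \sqrt{411} = 0 + 3 i \sqrt{411} = 3 i \sqrt{411}$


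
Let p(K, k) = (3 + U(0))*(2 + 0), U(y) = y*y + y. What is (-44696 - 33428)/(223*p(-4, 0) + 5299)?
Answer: -78124/6637 ≈ -11.771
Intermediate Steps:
U(y) = y + y**2 (U(y) = y**2 + y = y + y**2)
p(K, k) = 6 (p(K, k) = (3 + 0*(1 + 0))*(2 + 0) = (3 + 0*1)*2 = (3 + 0)*2 = 3*2 = 6)
(-44696 - 33428)/(223*p(-4, 0) + 5299) = (-44696 - 33428)/(223*6 + 5299) = -78124/(1338 + 5299) = -78124/6637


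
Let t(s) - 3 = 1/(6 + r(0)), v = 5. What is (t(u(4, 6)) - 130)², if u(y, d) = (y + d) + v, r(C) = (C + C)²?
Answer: 579121/36 ≈ 16087.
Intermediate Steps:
r(C) = 4*C² (r(C) = (2*C)² = 4*C²)
u(y, d) = 5 + d + y (u(y, d) = (y + d) + 5 = (d + y) + 5 = 5 + d + y)
t(s) = 19/6 (t(s) = 3 + 1/(6 + 4*0²) = 3 + 1/(6 + 4*0) = 3 + 1/(6 + 0) = 3 + 1/6 = 3 + ⅙ = 19/6)
(t(u(4, 6)) - 130)² = (19/6 - 130)² = (-761/6)² = 579121/36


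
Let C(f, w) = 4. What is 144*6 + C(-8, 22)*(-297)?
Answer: -324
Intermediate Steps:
144*6 + C(-8, 22)*(-297) = 144*6 + 4*(-297) = 864 - 1188 = -324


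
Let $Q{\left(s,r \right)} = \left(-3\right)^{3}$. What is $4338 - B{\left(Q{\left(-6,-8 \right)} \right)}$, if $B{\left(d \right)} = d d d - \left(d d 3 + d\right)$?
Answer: $26181$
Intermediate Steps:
$Q{\left(s,r \right)} = -27$
$B{\left(d \right)} = d^{3} - d - 3 d^{2}$ ($B{\left(d \right)} = d^{2} d - \left(d^{2} \cdot 3 + d\right) = d^{3} - \left(3 d^{2} + d\right) = d^{3} - \left(d + 3 d^{2}\right) = d^{3} - d - 3 d^{2}$)
$4338 - B{\left(Q{\left(-6,-8 \right)} \right)} = 4338 - - 27 \left(-1 + \left(-27\right)^{2} - -81\right) = 4338 - - 27 \left(-1 + 729 + 81\right) = 4338 - \left(-27\right) 809 = 4338 - -21843 = 4338 + 21843 = 26181$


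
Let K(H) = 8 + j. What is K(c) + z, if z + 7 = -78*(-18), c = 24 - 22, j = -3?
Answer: 1402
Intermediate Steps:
c = 2
K(H) = 5 (K(H) = 8 - 3 = 5)
z = 1397 (z = -7 - 78*(-18) = -7 + 1404 = 1397)
K(c) + z = 5 + 1397 = 1402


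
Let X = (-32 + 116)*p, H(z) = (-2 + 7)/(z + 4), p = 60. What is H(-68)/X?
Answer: -1/64512 ≈ -1.5501e-5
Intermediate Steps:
H(z) = 5/(4 + z)
X = 5040 (X = (-32 + 116)*60 = 84*60 = 5040)
H(-68)/X = (5/(4 - 68))/5040 = (5/(-64))*(1/5040) = (5*(-1/64))*(1/5040) = -5/64*1/5040 = -1/64512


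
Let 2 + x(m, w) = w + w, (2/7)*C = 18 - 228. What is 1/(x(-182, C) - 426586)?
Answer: -1/428058 ≈ -2.3361e-6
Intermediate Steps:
C = -735 (C = 7*(18 - 228)/2 = (7/2)*(-210) = -735)
x(m, w) = -2 + 2*w (x(m, w) = -2 + (w + w) = -2 + 2*w)
1/(x(-182, C) - 426586) = 1/((-2 + 2*(-735)) - 426586) = 1/((-2 - 1470) - 426586) = 1/(-1472 - 426586) = 1/(-428058) = -1/428058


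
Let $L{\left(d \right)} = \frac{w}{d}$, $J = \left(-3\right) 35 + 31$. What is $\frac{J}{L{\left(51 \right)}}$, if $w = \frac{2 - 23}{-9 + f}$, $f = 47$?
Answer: $\frac{47804}{7} \approx 6829.1$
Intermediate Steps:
$w = - \frac{21}{38}$ ($w = \frac{2 - 23}{-9 + 47} = - \frac{21}{38} \approx -0.55263$)
$J = -74$ ($J = -105 + 31 = -74$)
$L{\left(d \right)} = - \frac{21}{38 d}$
$\frac{J}{L{\left(51 \right)}} = - \frac{74}{\left(- \frac{21}{38}\right) \frac{1}{51}} = - \frac{74}{- \frac{7}{646}} = \left(-74\right) \left(- \frac{646}{7}\right) = \frac{47804}{7}$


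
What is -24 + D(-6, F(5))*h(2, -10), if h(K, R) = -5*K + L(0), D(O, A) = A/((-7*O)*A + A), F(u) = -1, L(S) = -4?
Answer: -1046/43 ≈ -24.326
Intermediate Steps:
D(O, A) = A/(A - 7*A*O) (D(O, A) = A/(-7*A*O + A) = A/(A - 7*A*O))
h(K, R) = -4 - 5*K (h(K, R) = -5*K - 4 = -4 - 5*K)
-24 + D(-6, F(5))*h(2, -10) = -24 + (-1/(-1 + 7*(-6)))*(-4 - 5*2) = -24 + (-1/(-1 - 42))*(-4 - 10) = -24 - 1/(-43)*(-14) = -24 - 1*(-1/43)*(-14) = -24 + (1/43)*(-14) = -24 - 14/43 = -1046/43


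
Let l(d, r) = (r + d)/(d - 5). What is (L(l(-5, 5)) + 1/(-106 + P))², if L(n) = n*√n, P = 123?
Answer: 1/289 ≈ 0.0034602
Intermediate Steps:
l(d, r) = (d + r)/(-5 + d)
L(n) = n^(3/2)
(L(l(-5, 5)) + 1/(-106 + P))² = (((-5 + 5)/(-5 - 5))^(3/2) + 1/(-106 + 123))² = ((0/(-10))^(3/2) + 1/17)² = ((-⅒*0)^(3/2) + 1/17)² = (0^(3/2) + 1/17)² = (0 + 1/17)² = (1/17)² = 1/289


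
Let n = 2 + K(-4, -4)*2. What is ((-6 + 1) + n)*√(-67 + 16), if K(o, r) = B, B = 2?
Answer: I*√51 ≈ 7.1414*I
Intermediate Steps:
K(o, r) = 2
n = 6 (n = 2 + 2*2 = 2 + 4 = 6)
((-6 + 1) + n)*√(-67 + 16) = ((-6 + 1) + 6)*√(-67 + 16) = (-5 + 6)*√(-51) = 1*(I*√51) = I*√51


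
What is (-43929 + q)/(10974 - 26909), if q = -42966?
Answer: 17379/3187 ≈ 5.4531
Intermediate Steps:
(-43929 + q)/(10974 - 26909) = (-43929 - 42966)/(10974 - 26909) = -86895/(-15935) = -86895*(-1/15935) = 17379/3187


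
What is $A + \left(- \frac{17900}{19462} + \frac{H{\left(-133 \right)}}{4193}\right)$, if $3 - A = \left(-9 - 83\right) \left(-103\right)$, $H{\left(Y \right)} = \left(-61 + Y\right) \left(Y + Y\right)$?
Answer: $- \frac{55150500155}{5828869} \approx -9461.6$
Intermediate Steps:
$H{\left(Y \right)} = 2 Y \left(-61 + Y\right)$ ($H{\left(Y \right)} = \left(-61 + Y\right) 2 Y = 2 Y \left(-61 + Y\right)$)
$A = -9473$ ($A = 3 - \left(-9 - 83\right) \left(-103\right) = 3 - \left(-92\right) \left(-103\right) = 3 - 9476 = -9473$)
$A + \left(- \frac{17900}{19462} + \frac{H{\left(-133 \right)}}{4193}\right) = -9473 - \left(\frac{8950}{9731} - \frac{2 \left(-133\right) \left(-61 - 133\right)}{4193}\right) = -9473 - \left(\frac{8950}{9731} - 2 \left(-133\right) \left(-194\right) \frac{1}{4193}\right) = -9473 + \left(- \frac{8950}{9731} + 51604 \cdot \frac{1}{4193}\right) = -9473 + \left(- \frac{8950}{9731} + \frac{7372}{599}\right) = -9473 + \frac{66375882}{5828869} = - \frac{55150500155}{5828869}$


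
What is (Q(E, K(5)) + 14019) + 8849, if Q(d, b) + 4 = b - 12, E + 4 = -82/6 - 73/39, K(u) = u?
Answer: 22857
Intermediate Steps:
E = -254/13 (E = -4 + (-82/6 - 73/39) = -4 + (-82*⅙ - 73*1/39) = -4 + (-41/3 - 73/39) = -4 - 202/13 = -254/13 ≈ -19.538)
Q(d, b) = -16 + b (Q(d, b) = -4 + (b - 12) = -4 + (-12 + b) = -16 + b)
(Q(E, K(5)) + 14019) + 8849 = ((-16 + 5) + 14019) + 8849 = (-11 + 14019) + 8849 = 14008 + 8849 = 22857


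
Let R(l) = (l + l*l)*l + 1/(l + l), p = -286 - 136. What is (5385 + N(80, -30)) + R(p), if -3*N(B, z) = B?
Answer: -189818990351/2532 ≈ -7.4968e+7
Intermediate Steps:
N(B, z) = -B/3
p = -422
R(l) = 1/(2*l) + l*(l + l**2) (R(l) = (l + l**2)*l + 1/(2*l) = l*(l + l**2) + 1/(2*l) = 1/(2*l) + l*(l + l**2))
(5385 + N(80, -30)) + R(p) = (5385 - 1/3*80) + ((-422)**2 + (-422)**3 + (1/2)/(-422)) = (5385 - 80/3) + (178084 - 75151448 + (1/2)*(-1/422)) = 16075/3 + (178084 - 75151448 - 1/844) = 16075/3 - 63277519217/844 = -189818990351/2532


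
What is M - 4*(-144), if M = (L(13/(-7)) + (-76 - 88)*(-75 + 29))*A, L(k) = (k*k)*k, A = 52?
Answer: 134638108/343 ≈ 3.9253e+5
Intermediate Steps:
L(k) = k³ (L(k) = k²*k = k³)
M = 134440540/343 (M = ((13/(-7))³ + (-76 - 88)*(-75 + 29))*52 = ((13*(-⅐))³ - 164*(-46))*52 = ((-13/7)³ + 7544)*52 = (-2197/343 + 7544)*52 = (2585395/343)*52 = 134440540/343 ≈ 3.9196e+5)
M - 4*(-144) = 134440540/343 - 4*(-144) = 134440540/343 - 1*(-576) = 134440540/343 + 576 = 134638108/343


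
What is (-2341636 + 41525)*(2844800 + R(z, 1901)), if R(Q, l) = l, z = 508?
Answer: -6547728283811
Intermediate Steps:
(-2341636 + 41525)*(2844800 + R(z, 1901)) = (-2341636 + 41525)*(2844800 + 1901) = -2300111*2846701 = -6547728283811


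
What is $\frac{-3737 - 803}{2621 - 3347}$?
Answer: $\frac{2270}{363} \approx 6.2534$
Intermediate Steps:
$\frac{-3737 - 803}{2621 - 3347} = - \frac{4540}{-726} = \left(-4540\right) \left(- \frac{1}{726}\right) = \frac{2270}{363}$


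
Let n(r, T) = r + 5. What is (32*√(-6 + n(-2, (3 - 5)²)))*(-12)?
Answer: -384*I*√3 ≈ -665.11*I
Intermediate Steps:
n(r, T) = 5 + r
(32*√(-6 + n(-2, (3 - 5)²)))*(-12) = (32*√(-6 + (5 - 2)))*(-12) = (32*√(-6 + 3))*(-12) = (32*√(-3))*(-12) = (32*(I*√3))*(-12) = (32*I*√3)*(-12) = -384*I*√3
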